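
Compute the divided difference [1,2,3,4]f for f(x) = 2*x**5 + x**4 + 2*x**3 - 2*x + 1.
142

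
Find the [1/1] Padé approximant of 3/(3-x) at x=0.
1/(1 - x/3)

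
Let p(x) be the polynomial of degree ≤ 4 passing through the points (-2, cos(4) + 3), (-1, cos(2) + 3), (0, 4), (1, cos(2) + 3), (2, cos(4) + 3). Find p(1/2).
5*cos(2)/16 - cos(4)/64 + 237/64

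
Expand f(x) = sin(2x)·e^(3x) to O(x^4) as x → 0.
2*x + 6*x**2 + 23*x**3/3 + O(x**4)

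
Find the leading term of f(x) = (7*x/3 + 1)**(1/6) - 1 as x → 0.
7*x/18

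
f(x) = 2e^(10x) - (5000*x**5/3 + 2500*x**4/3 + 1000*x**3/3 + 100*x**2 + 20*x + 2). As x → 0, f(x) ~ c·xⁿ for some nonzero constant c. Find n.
6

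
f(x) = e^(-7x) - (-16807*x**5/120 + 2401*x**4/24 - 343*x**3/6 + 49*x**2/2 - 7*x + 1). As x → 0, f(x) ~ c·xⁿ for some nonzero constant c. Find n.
6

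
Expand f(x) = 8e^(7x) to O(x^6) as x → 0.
8 + 56*x + 196*x**2 + 1372*x**3/3 + 2401*x**4/3 + 16807*x**5/15 + O(x**6)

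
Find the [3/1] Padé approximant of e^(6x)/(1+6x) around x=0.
(99*x**3/2 + 18*x**2 + 27*x/4 + 1)/(27*x/4 + 1)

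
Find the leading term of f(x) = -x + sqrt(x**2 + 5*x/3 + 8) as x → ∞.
5/6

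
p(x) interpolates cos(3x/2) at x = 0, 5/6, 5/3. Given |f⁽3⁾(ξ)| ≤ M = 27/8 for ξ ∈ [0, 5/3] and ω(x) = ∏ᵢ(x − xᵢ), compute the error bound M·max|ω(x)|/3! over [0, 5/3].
125*sqrt(3)/1728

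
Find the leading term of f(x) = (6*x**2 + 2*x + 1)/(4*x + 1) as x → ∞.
3*x/2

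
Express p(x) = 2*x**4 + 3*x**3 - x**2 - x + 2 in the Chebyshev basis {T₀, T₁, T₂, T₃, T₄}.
(9/4)T₀ + (5/4)T₁ + (1/2)T₂ + (3/4)T₃ + (1/4)T₄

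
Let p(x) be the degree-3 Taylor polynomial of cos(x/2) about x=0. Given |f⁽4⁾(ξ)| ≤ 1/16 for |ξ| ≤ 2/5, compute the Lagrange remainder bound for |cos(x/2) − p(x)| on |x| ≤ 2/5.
1/15000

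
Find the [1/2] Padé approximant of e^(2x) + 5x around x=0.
(949*x/141 + 1)/(-16*x**2/141 - 38*x/141 + 1)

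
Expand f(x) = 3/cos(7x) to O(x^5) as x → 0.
3 + 147*x**2/2 + 12005*x**4/8 + O(x**5)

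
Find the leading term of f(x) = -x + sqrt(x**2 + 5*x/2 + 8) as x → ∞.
5/4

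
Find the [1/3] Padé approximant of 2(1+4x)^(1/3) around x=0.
(20*x/3 + 2)/(64*x**3/81 - 8*x**2/9 + 2*x + 1)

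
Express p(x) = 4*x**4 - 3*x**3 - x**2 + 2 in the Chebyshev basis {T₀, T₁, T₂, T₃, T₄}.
(3)T₀ + (-9/4)T₁ + (3/2)T₂ + (-3/4)T₃ + (1/2)T₄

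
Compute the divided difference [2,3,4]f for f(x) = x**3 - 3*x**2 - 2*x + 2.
6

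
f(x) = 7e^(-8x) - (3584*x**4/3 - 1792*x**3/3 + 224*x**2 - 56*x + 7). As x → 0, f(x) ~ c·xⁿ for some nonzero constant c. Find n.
5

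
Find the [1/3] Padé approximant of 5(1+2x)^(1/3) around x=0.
(25*x/3 + 5)/(8*x**3/81 - 2*x**2/9 + x + 1)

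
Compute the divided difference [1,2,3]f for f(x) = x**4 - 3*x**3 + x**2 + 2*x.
8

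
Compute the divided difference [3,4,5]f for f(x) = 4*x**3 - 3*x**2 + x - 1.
45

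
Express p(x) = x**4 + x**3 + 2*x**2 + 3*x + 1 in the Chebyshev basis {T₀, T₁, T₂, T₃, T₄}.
(19/8)T₀ + (15/4)T₁ + (3/2)T₂ + (1/4)T₃ + (1/8)T₄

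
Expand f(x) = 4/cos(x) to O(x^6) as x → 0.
4 + 2*x**2 + 5*x**4/6 + O(x**6)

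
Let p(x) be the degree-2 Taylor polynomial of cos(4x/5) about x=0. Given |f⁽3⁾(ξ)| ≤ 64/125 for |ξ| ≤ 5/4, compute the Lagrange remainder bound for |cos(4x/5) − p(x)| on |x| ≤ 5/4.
1/6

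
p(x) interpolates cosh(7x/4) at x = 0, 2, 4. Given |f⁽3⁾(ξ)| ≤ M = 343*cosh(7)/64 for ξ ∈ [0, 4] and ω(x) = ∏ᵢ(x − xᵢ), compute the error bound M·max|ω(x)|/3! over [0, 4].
343*sqrt(3)*cosh(7)/216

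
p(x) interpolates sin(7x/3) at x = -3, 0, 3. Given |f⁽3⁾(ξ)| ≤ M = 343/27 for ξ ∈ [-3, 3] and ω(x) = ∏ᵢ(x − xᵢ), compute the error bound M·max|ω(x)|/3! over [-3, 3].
343*sqrt(3)/27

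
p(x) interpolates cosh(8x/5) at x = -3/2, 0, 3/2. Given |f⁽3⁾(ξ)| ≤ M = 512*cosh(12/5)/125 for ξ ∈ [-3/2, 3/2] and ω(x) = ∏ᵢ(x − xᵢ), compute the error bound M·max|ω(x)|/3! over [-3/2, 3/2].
64*sqrt(3)*cosh(12/5)/125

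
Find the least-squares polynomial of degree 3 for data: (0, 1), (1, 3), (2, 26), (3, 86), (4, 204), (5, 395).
125/126 + (-227/108)x + (155/126)x² + (323/108)x³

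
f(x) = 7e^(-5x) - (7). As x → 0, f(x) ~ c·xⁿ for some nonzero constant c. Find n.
1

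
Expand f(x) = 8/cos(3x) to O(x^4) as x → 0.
8 + 36*x**2 + O(x**4)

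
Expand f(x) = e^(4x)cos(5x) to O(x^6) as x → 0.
1 + 4*x - 9*x**2/2 - 118*x**3/3 - 1519*x**4/24 - 619*x**5/30 + O(x**6)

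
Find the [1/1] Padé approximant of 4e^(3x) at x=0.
(6*x + 4)/(1 - 3*x/2)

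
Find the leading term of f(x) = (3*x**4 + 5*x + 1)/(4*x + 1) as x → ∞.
3*x**3/4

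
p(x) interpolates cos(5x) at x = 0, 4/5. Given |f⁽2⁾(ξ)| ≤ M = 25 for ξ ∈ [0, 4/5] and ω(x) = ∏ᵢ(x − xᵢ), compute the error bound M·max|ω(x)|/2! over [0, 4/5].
2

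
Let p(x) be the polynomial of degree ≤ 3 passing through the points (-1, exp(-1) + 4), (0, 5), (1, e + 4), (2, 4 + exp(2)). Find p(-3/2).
(35 + e*(-5*exp(2) + 29 + 21*e))*exp(-1)/16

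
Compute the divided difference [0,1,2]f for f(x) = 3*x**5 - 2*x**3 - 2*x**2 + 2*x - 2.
37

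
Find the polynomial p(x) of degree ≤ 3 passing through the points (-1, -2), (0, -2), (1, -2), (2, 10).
2*x**3 - 2*x - 2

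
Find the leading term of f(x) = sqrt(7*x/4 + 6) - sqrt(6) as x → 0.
7*sqrt(6)*x/48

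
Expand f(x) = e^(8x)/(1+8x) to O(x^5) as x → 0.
1 + 32*x**2 - 512*x**3/3 + 1536*x**4 + O(x**5)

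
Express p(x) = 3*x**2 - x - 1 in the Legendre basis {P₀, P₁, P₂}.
-P₁ + (2)P₂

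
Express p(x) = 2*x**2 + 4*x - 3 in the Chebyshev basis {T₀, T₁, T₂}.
(-2)T₀ + (4)T₁ + T₂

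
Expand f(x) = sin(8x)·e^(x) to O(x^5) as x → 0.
8*x + 8*x**2 - 244*x**3/3 - 84*x**4 + O(x**5)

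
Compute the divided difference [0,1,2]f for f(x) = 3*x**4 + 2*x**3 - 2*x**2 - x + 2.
25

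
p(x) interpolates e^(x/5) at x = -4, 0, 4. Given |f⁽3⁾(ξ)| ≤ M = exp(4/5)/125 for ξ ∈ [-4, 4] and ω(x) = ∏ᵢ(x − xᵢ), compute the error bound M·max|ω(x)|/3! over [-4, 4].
64*sqrt(3)*exp(4/5)/3375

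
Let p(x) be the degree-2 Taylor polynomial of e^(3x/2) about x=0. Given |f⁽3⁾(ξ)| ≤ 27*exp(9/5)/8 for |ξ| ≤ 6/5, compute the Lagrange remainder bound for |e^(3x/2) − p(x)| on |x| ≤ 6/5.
243*exp(9/5)/250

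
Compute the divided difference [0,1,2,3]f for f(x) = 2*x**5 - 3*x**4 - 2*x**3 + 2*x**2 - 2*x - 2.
30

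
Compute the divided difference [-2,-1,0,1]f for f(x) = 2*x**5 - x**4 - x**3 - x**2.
11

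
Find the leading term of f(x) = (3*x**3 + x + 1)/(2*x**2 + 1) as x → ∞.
3*x/2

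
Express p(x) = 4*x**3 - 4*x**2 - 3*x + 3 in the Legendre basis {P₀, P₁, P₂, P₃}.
(5/3)P₀ + (-3/5)P₁ + (-8/3)P₂ + (8/5)P₃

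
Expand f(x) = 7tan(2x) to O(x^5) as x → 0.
14*x + 56*x**3/3 + O(x**5)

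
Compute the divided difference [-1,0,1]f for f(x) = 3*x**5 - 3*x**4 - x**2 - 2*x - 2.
-4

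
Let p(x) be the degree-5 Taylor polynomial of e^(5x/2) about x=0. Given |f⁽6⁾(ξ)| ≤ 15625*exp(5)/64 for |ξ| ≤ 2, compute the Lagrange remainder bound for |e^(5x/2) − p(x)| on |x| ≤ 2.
3125*exp(5)/144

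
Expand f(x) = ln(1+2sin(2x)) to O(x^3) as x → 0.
4*x - 8*x**2 + O(x**3)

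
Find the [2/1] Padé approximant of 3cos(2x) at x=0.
3 - 6*x**2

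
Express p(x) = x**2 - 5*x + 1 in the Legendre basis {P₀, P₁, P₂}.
(4/3)P₀ + (-5)P₁ + (2/3)P₂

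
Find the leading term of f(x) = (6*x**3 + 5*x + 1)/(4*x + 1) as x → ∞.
3*x**2/2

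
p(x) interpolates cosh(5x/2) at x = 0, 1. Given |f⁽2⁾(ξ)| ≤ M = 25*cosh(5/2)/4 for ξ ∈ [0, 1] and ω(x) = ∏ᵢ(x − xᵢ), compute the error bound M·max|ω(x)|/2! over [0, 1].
25*cosh(5/2)/32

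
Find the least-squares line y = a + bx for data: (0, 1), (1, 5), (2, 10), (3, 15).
a = 7/10, b = 47/10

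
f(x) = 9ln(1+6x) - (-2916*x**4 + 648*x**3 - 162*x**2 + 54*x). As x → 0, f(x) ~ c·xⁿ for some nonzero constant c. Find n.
5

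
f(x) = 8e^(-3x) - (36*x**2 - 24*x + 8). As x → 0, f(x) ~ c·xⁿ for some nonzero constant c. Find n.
3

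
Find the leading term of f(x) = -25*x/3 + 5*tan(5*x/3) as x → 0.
625*x**3/81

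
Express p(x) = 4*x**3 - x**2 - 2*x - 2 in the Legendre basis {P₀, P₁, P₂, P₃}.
(-7/3)P₀ + (2/5)P₁ + (-2/3)P₂ + (8/5)P₃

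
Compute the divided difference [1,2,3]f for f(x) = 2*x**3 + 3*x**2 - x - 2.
15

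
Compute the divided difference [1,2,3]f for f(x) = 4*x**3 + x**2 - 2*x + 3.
25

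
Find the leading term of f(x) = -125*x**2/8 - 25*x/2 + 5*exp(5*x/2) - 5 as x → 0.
625*x**3/48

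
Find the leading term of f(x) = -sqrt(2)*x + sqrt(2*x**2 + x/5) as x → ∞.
sqrt(2)/20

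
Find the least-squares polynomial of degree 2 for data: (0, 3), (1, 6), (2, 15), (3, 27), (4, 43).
96/35 + (127/70)x + (29/14)x²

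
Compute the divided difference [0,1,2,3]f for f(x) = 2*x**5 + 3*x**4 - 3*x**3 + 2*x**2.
65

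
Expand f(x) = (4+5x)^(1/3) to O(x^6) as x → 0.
2**(2/3) + 5*2**(2/3)*x/12 - 25*2**(2/3)*x**2/144 + 625*2**(2/3)*x**3/5184 - 3125*2**(2/3)*x**4/31104 + 34375*2**(2/3)*x**5/373248 + O(x**6)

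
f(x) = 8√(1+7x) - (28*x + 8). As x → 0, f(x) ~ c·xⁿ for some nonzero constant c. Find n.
2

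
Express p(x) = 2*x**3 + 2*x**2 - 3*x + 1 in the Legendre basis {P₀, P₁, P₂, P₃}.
(5/3)P₀ + (-9/5)P₁ + (4/3)P₂ + (4/5)P₃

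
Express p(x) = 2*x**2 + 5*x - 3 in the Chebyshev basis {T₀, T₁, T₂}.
(-2)T₀ + (5)T₁ + T₂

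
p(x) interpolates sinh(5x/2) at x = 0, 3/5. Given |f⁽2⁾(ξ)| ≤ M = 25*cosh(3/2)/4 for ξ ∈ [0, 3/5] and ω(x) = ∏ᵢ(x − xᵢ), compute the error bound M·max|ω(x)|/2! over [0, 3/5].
9*cosh(3/2)/32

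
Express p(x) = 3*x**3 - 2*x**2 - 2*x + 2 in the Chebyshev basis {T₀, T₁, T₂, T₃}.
T₀ + (1/4)T₁ - T₂ + (3/4)T₃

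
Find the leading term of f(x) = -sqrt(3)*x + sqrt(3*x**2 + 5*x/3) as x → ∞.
5*sqrt(3)/18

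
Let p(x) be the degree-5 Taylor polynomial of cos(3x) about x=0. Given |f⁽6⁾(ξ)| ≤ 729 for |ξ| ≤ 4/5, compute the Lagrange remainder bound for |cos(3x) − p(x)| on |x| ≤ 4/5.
20736/78125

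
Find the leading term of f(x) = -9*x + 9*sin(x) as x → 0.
-3*x**3/2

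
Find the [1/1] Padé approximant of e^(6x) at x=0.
(3*x + 1)/(1 - 3*x)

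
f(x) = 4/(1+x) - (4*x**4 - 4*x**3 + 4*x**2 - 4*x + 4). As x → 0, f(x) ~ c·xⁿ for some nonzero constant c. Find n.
5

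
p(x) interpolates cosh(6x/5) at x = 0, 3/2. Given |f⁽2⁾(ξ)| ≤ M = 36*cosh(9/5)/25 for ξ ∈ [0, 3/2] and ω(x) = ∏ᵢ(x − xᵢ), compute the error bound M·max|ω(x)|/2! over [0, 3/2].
81*cosh(9/5)/200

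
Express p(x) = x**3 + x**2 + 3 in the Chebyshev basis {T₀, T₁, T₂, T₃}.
(7/2)T₀ + (3/4)T₁ + (1/2)T₂ + (1/4)T₃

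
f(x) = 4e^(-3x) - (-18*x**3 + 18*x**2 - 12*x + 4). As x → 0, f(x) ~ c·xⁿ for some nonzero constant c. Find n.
4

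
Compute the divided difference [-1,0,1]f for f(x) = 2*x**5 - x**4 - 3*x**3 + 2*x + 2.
-1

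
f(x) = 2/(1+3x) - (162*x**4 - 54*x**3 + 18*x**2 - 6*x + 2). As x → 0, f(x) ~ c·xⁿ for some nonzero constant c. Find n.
5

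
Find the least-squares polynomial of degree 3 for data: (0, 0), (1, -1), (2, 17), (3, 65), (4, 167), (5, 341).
-41/126 + (-673/756)x + (-16/9)x² + (337/108)x³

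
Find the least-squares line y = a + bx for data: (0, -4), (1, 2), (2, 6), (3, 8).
a = -3, b = 4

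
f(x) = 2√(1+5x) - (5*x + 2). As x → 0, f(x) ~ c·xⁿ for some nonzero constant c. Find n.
2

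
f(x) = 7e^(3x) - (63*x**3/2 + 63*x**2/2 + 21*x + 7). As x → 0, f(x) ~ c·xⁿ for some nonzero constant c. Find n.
4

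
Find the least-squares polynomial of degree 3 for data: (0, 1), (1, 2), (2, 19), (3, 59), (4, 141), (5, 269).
1 + (-97/42)x + (45/28)x² + (23/12)x³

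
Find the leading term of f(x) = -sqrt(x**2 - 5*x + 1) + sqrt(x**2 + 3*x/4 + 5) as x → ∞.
23/8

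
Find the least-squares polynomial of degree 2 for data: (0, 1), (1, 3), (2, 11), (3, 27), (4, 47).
31/35 + (-34/35)x + (22/7)x²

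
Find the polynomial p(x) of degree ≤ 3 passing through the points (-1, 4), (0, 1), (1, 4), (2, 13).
3*x**2 + 1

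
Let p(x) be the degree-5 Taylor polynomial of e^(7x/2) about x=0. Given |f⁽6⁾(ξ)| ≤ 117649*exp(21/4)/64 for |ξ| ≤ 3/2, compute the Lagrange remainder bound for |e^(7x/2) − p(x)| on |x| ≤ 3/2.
9529569*exp(21/4)/327680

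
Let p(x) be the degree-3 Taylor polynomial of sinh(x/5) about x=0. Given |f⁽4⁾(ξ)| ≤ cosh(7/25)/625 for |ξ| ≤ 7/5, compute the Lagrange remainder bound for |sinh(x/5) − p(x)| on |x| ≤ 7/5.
2401*cosh(7/25)/9375000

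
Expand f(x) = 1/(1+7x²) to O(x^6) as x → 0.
1 - 7*x**2 + 49*x**4 + O(x**6)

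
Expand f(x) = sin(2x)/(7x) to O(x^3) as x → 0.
2/7 - 4*x**2/21 + O(x**3)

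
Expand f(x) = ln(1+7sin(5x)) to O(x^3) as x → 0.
35*x - 1225*x**2/2 + O(x**3)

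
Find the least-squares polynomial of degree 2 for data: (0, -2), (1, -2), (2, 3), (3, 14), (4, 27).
-78/35 + (-61/35)x + (16/7)x²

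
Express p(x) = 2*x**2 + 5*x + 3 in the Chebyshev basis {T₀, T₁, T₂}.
(4)T₀ + (5)T₁ + T₂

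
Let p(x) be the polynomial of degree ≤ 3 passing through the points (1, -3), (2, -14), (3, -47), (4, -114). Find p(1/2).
-2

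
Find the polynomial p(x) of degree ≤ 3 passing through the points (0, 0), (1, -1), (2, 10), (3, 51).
3*x**3 - 3*x**2 - x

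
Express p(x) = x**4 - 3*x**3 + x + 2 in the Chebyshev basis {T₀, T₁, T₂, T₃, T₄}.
(19/8)T₀ + (-5/4)T₁ + (1/2)T₂ + (-3/4)T₃ + (1/8)T₄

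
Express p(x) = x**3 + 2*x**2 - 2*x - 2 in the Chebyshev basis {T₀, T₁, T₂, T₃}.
-T₀ + (-5/4)T₁ + T₂ + (1/4)T₃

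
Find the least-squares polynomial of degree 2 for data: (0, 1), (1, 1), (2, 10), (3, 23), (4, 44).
27/35 + (-82/35)x + (23/7)x²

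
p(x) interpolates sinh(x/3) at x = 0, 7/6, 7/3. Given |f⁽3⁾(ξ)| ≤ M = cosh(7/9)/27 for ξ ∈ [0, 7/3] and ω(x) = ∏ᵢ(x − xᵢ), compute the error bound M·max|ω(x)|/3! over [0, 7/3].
343*sqrt(3)*cosh(7/9)/157464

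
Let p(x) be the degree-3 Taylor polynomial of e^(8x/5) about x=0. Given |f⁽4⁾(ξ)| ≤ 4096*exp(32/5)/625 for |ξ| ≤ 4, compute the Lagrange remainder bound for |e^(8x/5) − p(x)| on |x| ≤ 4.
131072*exp(32/5)/1875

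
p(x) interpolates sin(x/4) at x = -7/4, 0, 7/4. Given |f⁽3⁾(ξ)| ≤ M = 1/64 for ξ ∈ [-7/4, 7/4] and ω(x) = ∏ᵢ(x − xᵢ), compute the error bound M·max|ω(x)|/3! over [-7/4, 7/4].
343*sqrt(3)/110592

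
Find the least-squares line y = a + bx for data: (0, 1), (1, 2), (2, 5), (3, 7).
a = 3/5, b = 21/10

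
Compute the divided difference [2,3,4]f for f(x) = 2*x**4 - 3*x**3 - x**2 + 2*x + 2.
82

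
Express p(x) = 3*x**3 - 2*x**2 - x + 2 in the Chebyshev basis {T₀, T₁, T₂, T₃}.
T₀ + (5/4)T₁ - T₂ + (3/4)T₃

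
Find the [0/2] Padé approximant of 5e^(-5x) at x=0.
5/(25*x**2/2 + 5*x + 1)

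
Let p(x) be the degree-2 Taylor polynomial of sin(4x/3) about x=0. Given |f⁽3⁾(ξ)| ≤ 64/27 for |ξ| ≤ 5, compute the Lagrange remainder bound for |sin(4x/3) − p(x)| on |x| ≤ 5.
4000/81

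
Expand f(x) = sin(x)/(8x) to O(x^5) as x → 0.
1/8 - x**2/48 + x**4/960 + O(x**5)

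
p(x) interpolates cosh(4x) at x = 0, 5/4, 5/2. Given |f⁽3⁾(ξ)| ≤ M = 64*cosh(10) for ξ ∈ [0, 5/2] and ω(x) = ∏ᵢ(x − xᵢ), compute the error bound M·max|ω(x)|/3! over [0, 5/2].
125*sqrt(3)*cosh(10)/27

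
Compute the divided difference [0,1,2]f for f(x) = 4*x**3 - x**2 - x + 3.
11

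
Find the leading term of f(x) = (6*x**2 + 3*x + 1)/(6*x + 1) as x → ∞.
x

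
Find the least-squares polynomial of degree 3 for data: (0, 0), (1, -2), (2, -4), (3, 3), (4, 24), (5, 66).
2/21 + (-7/9)x + (-58/21)x² + (10/9)x³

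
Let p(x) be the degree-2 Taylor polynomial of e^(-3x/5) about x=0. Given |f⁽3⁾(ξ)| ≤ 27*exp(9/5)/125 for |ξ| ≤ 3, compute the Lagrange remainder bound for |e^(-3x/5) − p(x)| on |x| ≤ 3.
243*exp(9/5)/250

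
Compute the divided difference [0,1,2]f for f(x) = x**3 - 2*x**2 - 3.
1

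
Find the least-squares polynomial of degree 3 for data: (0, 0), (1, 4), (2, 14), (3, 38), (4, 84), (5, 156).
8/63 + (443/189)x + (2/63)x² + (31/27)x³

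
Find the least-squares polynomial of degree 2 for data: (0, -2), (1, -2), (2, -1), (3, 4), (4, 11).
-64/35 + (-68/35)x + (9/7)x²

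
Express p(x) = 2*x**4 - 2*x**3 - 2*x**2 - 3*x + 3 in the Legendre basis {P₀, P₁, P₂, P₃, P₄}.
(41/15)P₀ + (-21/5)P₁ + (-4/21)P₂ + (-4/5)P₃ + (16/35)P₄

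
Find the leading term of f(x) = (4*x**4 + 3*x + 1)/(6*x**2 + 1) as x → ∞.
2*x**2/3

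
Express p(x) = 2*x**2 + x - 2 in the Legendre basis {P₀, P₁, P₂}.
(-4/3)P₀ + P₁ + (4/3)P₂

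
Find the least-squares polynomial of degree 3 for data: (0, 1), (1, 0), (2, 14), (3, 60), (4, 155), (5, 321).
53/63 + (-223/189)x + (-577/252)x² + (331/108)x³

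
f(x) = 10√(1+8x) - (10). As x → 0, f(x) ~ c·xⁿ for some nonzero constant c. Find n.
1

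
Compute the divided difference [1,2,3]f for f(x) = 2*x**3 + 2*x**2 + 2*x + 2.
14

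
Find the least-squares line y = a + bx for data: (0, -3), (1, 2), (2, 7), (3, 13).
a = -16/5, b = 53/10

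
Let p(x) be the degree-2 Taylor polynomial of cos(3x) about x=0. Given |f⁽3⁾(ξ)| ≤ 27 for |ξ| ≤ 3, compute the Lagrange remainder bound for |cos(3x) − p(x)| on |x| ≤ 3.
243/2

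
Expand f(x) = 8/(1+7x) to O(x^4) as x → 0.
8 - 56*x + 392*x**2 - 2744*x**3 + O(x**4)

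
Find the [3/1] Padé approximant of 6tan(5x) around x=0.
250*x**3 + 30*x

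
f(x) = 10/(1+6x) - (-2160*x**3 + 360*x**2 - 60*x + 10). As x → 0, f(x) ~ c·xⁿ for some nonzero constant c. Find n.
4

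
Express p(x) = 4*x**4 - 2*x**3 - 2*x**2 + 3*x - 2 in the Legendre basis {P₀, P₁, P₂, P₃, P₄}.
(-28/15)P₀ + (9/5)P₁ + (20/21)P₂ + (-4/5)P₃ + (32/35)P₄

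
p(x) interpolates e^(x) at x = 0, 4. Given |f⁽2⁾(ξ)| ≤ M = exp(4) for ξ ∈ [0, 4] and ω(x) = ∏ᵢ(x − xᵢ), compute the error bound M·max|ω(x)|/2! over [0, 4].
2*exp(4)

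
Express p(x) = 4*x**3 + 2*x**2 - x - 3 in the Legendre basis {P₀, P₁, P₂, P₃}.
(-7/3)P₀ + (7/5)P₁ + (4/3)P₂ + (8/5)P₃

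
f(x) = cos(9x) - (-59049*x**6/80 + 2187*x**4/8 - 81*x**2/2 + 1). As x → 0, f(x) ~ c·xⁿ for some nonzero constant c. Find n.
8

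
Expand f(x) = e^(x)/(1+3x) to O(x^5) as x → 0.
1 - 2*x + 13*x**2/2 - 58*x**3/3 + 1393*x**4/24 + O(x**5)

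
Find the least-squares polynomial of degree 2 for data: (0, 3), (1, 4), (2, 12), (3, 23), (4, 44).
22/7 + (-153/70)x + (43/14)x²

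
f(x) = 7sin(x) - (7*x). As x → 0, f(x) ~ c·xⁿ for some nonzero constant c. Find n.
3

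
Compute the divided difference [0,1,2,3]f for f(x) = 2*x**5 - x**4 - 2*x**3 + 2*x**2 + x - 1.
42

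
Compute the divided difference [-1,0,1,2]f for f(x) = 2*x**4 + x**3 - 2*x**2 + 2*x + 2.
5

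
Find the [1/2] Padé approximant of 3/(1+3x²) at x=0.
3/(3*x**2 + 1)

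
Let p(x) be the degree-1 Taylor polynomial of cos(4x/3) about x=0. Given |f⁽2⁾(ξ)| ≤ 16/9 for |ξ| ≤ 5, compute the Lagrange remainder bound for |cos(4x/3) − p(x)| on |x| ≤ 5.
200/9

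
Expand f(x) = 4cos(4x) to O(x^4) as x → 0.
4 - 32*x**2 + O(x**4)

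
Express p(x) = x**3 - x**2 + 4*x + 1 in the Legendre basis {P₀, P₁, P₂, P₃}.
(2/3)P₀ + (23/5)P₁ + (-2/3)P₂ + (2/5)P₃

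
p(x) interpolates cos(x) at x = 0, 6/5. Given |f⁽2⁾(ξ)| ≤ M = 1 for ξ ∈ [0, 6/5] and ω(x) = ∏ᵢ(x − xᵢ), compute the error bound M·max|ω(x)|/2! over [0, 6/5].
9/50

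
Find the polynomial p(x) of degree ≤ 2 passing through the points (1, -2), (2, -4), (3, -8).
-x**2 + x - 2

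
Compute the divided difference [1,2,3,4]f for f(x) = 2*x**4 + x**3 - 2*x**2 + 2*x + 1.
21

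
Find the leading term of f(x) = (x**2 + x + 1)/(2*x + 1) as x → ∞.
x/2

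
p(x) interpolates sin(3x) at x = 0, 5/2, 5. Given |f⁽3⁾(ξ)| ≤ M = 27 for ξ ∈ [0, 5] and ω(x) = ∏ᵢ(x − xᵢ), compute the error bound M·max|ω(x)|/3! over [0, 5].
125*sqrt(3)/8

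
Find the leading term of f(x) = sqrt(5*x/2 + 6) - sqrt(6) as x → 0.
5*sqrt(6)*x/24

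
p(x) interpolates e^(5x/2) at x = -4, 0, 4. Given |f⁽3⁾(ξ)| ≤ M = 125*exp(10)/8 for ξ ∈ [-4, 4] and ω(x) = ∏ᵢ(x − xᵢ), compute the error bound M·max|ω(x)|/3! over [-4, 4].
1000*sqrt(3)*exp(10)/27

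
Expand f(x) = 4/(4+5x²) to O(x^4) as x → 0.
1 - 5*x**2/4 + O(x**4)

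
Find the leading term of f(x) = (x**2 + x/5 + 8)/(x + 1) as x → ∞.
x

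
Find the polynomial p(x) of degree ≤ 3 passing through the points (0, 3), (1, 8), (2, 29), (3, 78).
2*x**3 + 2*x**2 + x + 3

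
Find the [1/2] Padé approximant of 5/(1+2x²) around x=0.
5/(2*x**2 + 1)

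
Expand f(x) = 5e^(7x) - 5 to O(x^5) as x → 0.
35*x + 245*x**2/2 + 1715*x**3/6 + 12005*x**4/24 + O(x**5)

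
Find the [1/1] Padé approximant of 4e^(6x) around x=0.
(12*x + 4)/(1 - 3*x)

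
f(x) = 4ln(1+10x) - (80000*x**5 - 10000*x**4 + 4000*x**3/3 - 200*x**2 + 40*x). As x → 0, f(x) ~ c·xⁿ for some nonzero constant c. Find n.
6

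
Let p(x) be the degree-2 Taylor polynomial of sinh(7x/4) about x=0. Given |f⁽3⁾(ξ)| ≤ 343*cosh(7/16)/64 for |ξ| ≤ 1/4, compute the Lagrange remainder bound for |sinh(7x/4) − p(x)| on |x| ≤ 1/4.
343*cosh(7/16)/24576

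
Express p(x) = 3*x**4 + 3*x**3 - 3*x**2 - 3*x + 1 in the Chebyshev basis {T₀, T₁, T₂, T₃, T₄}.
(5/8)T₀ + (-3/4)T₁ + (3/4)T₃ + (3/8)T₄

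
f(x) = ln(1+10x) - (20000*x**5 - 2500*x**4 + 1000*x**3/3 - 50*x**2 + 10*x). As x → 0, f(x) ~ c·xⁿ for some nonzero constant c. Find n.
6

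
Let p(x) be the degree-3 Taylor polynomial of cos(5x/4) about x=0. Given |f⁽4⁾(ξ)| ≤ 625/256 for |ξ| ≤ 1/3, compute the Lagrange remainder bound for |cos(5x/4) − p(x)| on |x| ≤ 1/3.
625/497664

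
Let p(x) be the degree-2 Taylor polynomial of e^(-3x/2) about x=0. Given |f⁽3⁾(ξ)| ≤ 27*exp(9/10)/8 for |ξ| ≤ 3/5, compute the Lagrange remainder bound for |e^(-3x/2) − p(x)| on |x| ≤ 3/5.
243*exp(9/10)/2000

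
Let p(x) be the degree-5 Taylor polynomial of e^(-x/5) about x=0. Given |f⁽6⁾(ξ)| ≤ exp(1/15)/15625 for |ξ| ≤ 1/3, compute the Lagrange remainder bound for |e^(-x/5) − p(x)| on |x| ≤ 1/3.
exp(1/15)/8201250000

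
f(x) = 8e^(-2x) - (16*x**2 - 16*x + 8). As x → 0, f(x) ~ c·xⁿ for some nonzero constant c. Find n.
3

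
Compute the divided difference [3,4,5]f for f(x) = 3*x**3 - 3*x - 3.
36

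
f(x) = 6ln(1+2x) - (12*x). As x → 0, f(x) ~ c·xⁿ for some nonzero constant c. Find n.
2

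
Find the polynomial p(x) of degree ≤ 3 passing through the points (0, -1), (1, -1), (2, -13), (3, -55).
-3*x**3 + 3*x**2 - 1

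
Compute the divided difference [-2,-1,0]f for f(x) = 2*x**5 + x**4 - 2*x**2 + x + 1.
-25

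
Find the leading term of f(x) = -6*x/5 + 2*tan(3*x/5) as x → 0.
18*x**3/125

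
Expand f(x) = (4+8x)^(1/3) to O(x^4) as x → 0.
2**(2/3) + 2*2**(2/3)*x/3 - 4*2**(2/3)*x**2/9 + 40*2**(2/3)*x**3/81 + O(x**4)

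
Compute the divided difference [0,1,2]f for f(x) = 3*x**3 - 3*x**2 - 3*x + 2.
6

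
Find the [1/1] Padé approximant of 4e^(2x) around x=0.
(4*x + 4)/(1 - x)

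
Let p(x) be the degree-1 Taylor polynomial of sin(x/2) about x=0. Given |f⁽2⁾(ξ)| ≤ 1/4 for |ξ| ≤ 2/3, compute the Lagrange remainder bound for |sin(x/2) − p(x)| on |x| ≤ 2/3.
1/18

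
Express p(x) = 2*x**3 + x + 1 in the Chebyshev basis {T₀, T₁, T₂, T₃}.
T₀ + (5/2)T₁ + (1/2)T₃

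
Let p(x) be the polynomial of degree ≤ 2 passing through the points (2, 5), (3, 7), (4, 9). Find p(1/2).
2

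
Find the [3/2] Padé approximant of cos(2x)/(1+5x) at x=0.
(700*x**3/69 - 140*x**2/69 - 5*x + 1)/(1 - 1727*x**2/69)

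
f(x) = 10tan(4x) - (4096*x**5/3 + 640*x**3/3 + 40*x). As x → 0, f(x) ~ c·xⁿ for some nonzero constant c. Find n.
7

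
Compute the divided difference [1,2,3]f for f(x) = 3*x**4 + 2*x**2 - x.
77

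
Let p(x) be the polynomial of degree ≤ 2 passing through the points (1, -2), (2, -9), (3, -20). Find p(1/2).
0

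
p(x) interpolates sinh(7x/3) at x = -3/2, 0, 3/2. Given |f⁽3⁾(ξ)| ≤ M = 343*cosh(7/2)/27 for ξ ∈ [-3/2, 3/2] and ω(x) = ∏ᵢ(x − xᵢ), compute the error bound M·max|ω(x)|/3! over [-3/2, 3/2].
343*sqrt(3)*cosh(7/2)/216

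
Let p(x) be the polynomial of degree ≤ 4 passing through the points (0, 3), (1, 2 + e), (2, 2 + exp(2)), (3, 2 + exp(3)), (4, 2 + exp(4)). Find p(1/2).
-35*exp(2)/64 - 5*exp(4)/128 + 291/128 + 35*e/32 + 7*exp(3)/32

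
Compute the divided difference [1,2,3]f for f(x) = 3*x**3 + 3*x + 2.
18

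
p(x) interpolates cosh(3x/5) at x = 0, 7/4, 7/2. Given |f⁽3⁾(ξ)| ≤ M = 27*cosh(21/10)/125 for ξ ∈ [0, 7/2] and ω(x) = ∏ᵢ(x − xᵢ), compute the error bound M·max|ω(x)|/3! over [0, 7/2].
343*sqrt(3)*cosh(21/10)/8000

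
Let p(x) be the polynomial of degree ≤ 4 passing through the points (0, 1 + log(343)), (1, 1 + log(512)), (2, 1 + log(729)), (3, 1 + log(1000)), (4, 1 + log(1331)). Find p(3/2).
1 + log(648*11**(9/128)*2**(3/4)*3**(7/32)*5**(17/32)*7**(113/128)/35)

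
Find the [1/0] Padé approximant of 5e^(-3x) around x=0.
5 - 15*x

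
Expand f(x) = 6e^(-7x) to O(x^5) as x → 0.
6 - 42*x + 147*x**2 - 343*x**3 + 2401*x**4/4 + O(x**5)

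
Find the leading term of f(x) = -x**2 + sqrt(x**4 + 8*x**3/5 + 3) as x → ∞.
4*x/5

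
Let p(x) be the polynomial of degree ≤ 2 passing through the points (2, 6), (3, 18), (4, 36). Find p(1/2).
-3/4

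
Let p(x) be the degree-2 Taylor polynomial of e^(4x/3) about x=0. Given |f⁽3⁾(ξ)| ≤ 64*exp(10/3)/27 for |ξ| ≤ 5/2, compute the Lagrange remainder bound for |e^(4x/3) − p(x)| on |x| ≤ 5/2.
500*exp(10/3)/81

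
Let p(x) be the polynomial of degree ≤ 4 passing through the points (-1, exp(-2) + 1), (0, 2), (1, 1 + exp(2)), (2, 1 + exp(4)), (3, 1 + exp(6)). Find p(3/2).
(3 + (-5*exp(6) + 108 + 90*exp(2) + 60*exp(4))*exp(2))*exp(-2)/128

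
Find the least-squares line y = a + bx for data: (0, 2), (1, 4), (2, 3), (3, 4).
a = 5/2, b = 1/2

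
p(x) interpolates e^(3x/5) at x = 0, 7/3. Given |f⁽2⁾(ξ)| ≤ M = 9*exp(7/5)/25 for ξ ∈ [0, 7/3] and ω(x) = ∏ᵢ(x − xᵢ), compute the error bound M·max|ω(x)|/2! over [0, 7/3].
49*exp(7/5)/200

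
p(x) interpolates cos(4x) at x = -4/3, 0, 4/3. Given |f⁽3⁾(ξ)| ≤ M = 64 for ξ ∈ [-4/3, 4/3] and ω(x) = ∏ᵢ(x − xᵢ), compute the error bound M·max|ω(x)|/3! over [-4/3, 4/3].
4096*sqrt(3)/729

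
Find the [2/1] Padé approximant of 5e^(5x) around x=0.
(125*x**2/6 + 50*x/3 + 5)/(1 - 5*x/3)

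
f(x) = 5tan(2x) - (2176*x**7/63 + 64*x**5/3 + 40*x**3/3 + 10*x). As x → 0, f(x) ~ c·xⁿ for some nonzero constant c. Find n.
9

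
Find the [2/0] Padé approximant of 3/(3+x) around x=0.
x**2/9 - x/3 + 1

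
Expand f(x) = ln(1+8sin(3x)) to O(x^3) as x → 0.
24*x - 288*x**2 + O(x**3)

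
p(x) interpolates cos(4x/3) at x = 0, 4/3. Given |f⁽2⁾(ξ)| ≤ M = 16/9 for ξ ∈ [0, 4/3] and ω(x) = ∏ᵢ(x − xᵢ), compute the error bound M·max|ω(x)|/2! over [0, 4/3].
32/81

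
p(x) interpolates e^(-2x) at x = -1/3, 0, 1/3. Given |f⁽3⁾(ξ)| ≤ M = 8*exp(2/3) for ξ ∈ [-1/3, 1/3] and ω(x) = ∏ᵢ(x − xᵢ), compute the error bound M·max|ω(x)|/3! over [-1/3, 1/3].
8*sqrt(3)*exp(2/3)/729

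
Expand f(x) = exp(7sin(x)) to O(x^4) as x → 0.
1 + 7*x + 49*x**2/2 + 56*x**3 + O(x**4)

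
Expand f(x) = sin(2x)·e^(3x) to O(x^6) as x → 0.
2*x + 6*x**2 + 23*x**3/3 + 5*x**4 + 61*x**5/60 + O(x**6)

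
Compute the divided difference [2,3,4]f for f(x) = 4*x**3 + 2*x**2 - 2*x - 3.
38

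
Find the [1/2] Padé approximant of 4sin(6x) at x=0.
24*x/(6*x**2 + 1)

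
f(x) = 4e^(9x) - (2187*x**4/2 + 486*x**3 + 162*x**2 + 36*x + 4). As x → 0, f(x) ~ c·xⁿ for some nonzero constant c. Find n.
5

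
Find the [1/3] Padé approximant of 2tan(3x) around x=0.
6*x/(1 - 3*x**2)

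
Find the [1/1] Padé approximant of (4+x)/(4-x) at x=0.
(x/4 + 1)/(1 - x/4)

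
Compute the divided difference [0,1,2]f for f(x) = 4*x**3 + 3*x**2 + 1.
15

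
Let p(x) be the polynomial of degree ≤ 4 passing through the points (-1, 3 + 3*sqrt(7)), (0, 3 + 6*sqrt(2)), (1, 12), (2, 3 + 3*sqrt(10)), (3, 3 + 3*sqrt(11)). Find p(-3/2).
-315*sqrt(2)/16 - 135*sqrt(10)/32 + 105*sqrt(11)/128 + 945*sqrt(7)/128 + 1893/64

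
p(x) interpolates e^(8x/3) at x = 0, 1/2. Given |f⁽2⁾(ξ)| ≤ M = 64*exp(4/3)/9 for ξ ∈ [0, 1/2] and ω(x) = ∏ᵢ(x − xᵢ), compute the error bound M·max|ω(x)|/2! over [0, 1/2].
2*exp(4/3)/9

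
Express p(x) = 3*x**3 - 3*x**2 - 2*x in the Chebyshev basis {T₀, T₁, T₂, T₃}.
(-3/2)T₀ + (1/4)T₁ + (-3/2)T₂ + (3/4)T₃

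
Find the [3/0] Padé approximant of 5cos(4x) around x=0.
5 - 40*x**2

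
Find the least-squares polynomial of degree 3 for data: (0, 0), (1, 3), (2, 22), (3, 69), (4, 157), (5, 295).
11/126 + (-185/108)x + (311/126)x² + (209/108)x³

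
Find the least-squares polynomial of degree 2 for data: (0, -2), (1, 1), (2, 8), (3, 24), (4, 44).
-13/7 + (-11/14)x + (43/14)x²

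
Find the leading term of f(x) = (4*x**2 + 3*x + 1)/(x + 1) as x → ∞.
4*x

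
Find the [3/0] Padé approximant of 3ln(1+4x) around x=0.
4*x*(16*x**2 - 6*x + 3)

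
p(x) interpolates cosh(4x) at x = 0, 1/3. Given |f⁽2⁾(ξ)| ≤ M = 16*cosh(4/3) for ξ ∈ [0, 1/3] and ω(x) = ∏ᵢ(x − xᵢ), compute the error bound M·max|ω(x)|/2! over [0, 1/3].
2*cosh(4/3)/9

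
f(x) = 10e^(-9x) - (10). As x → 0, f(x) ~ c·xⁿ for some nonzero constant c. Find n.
1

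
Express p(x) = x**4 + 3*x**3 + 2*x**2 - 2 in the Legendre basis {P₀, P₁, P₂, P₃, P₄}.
(-17/15)P₀ + (9/5)P₁ + (40/21)P₂ + (6/5)P₃ + (8/35)P₄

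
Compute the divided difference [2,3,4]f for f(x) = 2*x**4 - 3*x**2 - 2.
107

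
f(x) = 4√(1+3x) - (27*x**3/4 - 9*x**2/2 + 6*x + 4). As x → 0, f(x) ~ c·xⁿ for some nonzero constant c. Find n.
4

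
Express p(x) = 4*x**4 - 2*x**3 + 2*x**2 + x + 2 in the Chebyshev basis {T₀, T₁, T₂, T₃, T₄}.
(9/2)T₀ + (-1/2)T₁ + (3)T₂ + (-1/2)T₃ + (1/2)T₄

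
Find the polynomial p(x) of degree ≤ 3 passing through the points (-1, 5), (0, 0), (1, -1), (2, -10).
-2*x**3 + 2*x**2 - x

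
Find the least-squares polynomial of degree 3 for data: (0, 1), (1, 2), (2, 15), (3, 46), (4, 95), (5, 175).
52/63 + (-446/189)x + (109/36)x² + (95/108)x³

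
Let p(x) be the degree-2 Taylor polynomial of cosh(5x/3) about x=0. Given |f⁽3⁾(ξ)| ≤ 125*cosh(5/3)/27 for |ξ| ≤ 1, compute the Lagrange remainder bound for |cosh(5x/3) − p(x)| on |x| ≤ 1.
125*cosh(5/3)/162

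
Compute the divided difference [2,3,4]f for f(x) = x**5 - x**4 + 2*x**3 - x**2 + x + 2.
247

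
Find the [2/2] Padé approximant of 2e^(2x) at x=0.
(2*x**2/3 + 2*x + 2)/(x**2/3 - x + 1)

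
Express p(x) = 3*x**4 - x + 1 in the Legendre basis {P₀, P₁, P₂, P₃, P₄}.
(8/5)P₀ - P₁ + (12/7)P₂ + (24/35)P₄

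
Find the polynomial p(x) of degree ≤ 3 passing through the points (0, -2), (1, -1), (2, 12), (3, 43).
x**3 + 3*x**2 - 3*x - 2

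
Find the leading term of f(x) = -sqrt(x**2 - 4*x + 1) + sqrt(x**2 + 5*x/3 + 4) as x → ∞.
17/6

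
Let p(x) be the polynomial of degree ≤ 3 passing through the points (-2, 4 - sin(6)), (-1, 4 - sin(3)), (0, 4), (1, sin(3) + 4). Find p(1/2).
-sin(6)/16 + 5*sin(3)/8 + 4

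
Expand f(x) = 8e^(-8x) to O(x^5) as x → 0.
8 - 64*x + 256*x**2 - 2048*x**3/3 + 4096*x**4/3 + O(x**5)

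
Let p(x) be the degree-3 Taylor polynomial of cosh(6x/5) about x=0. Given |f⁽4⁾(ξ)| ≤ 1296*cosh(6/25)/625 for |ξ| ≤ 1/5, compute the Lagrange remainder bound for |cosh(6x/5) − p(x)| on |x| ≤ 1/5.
54*cosh(6/25)/390625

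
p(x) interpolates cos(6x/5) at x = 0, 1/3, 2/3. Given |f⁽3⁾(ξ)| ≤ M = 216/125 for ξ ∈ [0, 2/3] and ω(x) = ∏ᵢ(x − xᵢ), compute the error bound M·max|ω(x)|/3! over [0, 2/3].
8*sqrt(3)/3375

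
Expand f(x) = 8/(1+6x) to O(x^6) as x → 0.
8 - 48*x + 288*x**2 - 1728*x**3 + 10368*x**4 - 62208*x**5 + O(x**6)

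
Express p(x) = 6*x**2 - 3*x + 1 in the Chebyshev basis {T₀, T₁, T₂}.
(4)T₀ + (-3)T₁ + (3)T₂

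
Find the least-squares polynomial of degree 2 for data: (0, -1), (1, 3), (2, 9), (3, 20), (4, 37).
-4/7 + (31/70)x + (31/14)x²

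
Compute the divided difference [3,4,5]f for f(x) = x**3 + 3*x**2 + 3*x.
15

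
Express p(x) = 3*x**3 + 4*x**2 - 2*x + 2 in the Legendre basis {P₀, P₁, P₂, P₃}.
(10/3)P₀ + (-1/5)P₁ + (8/3)P₂ + (6/5)P₃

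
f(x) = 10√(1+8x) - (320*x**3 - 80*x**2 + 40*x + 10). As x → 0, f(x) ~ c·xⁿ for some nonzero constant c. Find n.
4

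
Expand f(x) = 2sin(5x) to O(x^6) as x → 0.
10*x - 125*x**3/3 + 625*x**5/12 + O(x**6)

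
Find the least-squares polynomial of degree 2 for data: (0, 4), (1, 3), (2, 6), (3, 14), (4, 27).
144/35 + (-261/70)x + (33/14)x²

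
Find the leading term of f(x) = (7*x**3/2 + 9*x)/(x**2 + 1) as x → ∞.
7*x/2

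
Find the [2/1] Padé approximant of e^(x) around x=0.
(x**2/6 + 2*x/3 + 1)/(1 - x/3)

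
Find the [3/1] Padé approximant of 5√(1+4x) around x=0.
(-5*x**3 + 15*x**2 + 45*x/2 + 5)/(5*x/2 + 1)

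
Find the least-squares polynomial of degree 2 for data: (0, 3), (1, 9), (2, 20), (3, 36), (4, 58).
108/35 + (219/70)x + (37/14)x²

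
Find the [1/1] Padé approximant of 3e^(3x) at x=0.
(9*x/2 + 3)/(1 - 3*x/2)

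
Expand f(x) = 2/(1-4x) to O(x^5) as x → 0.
2 + 8*x + 32*x**2 + 128*x**3 + 512*x**4 + O(x**5)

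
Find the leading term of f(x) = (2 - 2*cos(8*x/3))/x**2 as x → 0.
64/9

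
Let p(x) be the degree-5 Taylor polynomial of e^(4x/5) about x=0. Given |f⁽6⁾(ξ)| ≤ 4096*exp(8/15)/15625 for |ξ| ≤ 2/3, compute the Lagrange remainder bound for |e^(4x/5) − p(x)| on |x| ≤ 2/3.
16384*exp(8/15)/512578125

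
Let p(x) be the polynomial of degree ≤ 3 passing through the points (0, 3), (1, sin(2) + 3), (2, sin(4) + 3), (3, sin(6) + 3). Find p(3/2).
9*sin(4)/16 - sin(6)/16 + 9*sin(2)/16 + 3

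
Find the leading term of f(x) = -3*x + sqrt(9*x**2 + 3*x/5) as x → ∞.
1/10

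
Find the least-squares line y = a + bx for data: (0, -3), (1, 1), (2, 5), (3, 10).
a = -16/5, b = 43/10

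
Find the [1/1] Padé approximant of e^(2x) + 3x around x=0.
(23*x/5 + 1)/(1 - 2*x/5)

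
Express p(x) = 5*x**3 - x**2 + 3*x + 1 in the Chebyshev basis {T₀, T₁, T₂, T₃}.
(1/2)T₀ + (27/4)T₁ + (-1/2)T₂ + (5/4)T₃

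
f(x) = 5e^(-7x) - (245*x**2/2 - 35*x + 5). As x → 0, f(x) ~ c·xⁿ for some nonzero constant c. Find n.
3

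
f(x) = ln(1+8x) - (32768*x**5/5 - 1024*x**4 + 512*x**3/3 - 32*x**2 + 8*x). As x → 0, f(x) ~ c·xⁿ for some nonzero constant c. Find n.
6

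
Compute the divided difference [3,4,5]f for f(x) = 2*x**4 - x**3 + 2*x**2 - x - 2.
184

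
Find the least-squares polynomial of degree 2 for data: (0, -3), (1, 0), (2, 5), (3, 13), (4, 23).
-104/35 + (23/14)x + (17/14)x²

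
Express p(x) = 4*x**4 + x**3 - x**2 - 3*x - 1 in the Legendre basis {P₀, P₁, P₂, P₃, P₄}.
(-8/15)P₀ + (-12/5)P₁ + (34/21)P₂ + (2/5)P₃ + (32/35)P₄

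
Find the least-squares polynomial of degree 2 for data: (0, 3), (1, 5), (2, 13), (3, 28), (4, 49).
106/35 + (-19/14)x + (45/14)x²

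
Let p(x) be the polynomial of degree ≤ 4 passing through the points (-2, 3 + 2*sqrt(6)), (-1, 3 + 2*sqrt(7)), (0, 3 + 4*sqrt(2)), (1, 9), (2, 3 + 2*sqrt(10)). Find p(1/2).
-5*sqrt(7)/16 - 5*sqrt(10)/64 + 3*sqrt(6)/64 + 45*sqrt(2)/16 + 93/16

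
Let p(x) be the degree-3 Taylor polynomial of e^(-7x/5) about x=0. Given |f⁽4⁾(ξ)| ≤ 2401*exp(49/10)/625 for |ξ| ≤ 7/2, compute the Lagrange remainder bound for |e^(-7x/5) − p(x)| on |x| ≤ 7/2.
5764801*exp(49/10)/240000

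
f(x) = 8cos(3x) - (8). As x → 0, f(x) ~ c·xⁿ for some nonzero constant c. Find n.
2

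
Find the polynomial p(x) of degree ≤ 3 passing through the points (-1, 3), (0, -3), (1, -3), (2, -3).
-x**3 + 3*x**2 - 2*x - 3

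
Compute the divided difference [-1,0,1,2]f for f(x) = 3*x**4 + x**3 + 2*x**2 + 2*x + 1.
7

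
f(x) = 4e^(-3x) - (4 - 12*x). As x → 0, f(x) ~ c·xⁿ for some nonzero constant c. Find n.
2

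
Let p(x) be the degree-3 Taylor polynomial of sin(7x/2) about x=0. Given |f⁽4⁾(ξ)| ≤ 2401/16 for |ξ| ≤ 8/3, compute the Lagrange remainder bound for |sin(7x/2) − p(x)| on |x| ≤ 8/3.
76832/243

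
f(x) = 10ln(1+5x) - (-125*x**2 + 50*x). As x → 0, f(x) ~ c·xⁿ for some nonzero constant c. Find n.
3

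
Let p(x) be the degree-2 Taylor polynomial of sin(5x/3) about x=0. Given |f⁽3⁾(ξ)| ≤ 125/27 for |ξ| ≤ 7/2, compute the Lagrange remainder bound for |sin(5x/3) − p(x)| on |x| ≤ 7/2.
42875/1296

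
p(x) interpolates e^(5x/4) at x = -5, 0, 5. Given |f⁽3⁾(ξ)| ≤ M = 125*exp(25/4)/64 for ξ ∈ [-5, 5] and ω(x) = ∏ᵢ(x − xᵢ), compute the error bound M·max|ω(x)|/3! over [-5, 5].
15625*sqrt(3)*exp(25/4)/1728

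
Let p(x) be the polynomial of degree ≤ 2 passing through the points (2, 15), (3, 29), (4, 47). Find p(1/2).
3/2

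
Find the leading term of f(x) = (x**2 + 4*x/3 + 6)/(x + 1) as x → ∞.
x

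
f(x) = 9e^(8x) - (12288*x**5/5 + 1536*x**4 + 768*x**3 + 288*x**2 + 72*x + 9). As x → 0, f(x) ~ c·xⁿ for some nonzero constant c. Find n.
6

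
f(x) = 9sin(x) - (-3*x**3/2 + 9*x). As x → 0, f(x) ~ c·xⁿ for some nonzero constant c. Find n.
5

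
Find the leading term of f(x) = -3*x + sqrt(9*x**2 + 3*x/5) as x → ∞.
1/10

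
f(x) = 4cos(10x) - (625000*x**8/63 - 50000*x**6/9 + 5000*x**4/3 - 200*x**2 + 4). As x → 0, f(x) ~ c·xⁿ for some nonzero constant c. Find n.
10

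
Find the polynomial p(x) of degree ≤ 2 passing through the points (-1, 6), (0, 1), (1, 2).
3*x**2 - 2*x + 1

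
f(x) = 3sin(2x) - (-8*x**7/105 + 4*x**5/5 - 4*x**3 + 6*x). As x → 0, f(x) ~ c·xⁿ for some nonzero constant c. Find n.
9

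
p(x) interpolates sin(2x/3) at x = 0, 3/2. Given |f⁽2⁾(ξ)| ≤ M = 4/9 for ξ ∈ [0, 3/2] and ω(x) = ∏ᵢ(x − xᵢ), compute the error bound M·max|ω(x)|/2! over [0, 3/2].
1/8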